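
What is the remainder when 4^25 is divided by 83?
By repeated squaring (mod 83): 4^{1}≡4, 4^{2}≡16, 4^{4}≡7, 4^{8}≡49, 4^{16}≡77. Then 4^{25} = 4^{16+8+1} ≡ 77 × 49 × 4 ≡ 69 (mod 83)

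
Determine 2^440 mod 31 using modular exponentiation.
Using Fermat: 2^{30} ≡ 1 (mod 31). 440 ≡ 20 (mod 30). So 2^{440} ≡ 2^{20} ≡ 1 (mod 31)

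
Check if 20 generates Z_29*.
20^{7} ≡ 1 mod 29 and 7 < 28, so ord_29(20) = 7 ≠ 28 and 20 is not a primitive root.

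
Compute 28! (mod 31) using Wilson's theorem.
(30)! = (28)! × (29) × (30) ≡ -1 (mod 31). So (28)! ≡ -1 × [(30)(29)]^(-1) ≡ 15 (mod 31)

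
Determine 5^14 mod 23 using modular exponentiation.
By repeated squaring (mod 23): 5^{1}≡5, 5^{2}≡2, 5^{4}≡4, 5^{8}≡16. Then 5^{14} = 5^{8+4+2} ≡ 16 × 4 × 2 ≡ 13 (mod 23)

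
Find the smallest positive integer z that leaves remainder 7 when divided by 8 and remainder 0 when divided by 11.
M = 8 × 11 = 88. M₁ = 11, y₁ ≡ 3 mod 8. M₂ = 8, y₂ ≡ 7 mod 11. z = 7×11×3 + 0×8×7 ≡ 55 mod 88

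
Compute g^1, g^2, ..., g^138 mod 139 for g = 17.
17^1, 17^2, ..., 17^{138} mod 139: [17, 11, 48, 121, 111, 80, 109, 46, 87, 89, 123, 6, 102, 66, 10, 31, 110, 63, 98, 137, 105, 117, 43, 36, 56, 118, 60, 47, 104, 100, 32, 127, 74, 7, 119, 77, 58, 13, 82, 4, 68, 44, 53, 67, 27, 42, 19, 45, 70, 78, 75, 24, 130, 125, 40, 124, 23, 113, 114, 131, 3, 51, 33, 5, 85, 55, 101, 49, 138, 122, 128, 91, 18, 28, 59, 30, 93, 52, 50, 16, 133, 37, 73, 129, 108, 29, 76, 41, 2, 34, 22, 96, 103, 83, 21, 79, 92, 35, 39, 107, 12, 65, 132, 20, 62, 81, 126, 57, 135, 71, 95, 86, 72, 112, 97, 120, 94, 69, 61, 64, 115, 9, 14, 99, 15, 116, 26, 25, 8, 136, 88, 106, 134, 54, 84, 38, 90, 1]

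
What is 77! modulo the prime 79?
(78)! = (77)! × (78) ≡ -1 mod 79. So (77)! ≡ -1 × (78)^(-1) ≡ (-1)×(-1) = 1 mod 79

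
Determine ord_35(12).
Powers of 12 mod 35: 12^1≡12, 12^2≡4, 12^3≡13, 12^4≡16, 12^5≡17, 12^6≡29, 12^7≡33, 12^8≡11, 12^9≡27, 12^10≡9, 12^11≡3, 12^12≡1. Order = 12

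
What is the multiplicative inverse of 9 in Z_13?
Since 13 is prime, by Fermat 9^(-1) ≡ 9^{11} ≡ 3 mod 13. Verify: 9 × 3 = 27 ≡ 1 mod 13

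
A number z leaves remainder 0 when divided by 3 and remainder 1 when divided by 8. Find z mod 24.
M = 3 × 8 = 24. M₁ = 8, y₁ ≡ 2 mod 3. M₂ = 3, y₂ ≡ 3 mod 8. z = 0×8×2 + 1×3×3 ≡ 9 mod 24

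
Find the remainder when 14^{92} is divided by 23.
By Fermat: 14^{22} ≡ 1 mod 23. 92 = 4×22 + 4. So 14^{92} ≡ 14^{4} ≡ 6 mod 23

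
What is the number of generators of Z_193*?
A prime p has φ(p-1) primitive roots; here φ(192) = 64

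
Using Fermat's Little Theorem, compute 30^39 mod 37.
By Fermat: 30^{36} ≡ 1 (mod 37). So 30^{39} = 30^{36} · 30^{3} ≡ 30^{3} ≡ 27 (mod 37)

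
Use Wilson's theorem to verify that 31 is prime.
(30)! mod 31 = 30. Since this equals -1 (mod 31), Wilson confirms 31 is prime.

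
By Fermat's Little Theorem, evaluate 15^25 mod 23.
By Fermat: 15^{22} ≡ 1 mod 23. So 15^{25} = 15^{22} · 15^{3} ≡ 15^{3} ≡ 17 mod 23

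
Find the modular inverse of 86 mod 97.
Since 97 is prime, by Fermat 86^(-1) ≡ 86^{95} ≡ 44 mod 97. Verify: 86 × 44 = 3784 ≡ 1 mod 97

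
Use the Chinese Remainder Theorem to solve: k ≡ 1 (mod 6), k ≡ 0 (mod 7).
M = 6 × 7 = 42. M₁ = 7, y₁ ≡ 1 (mod 6). M₂ = 6, y₂ ≡ 6 (mod 7). k = 1×7×1 + 0×6×6 ≡ 7 (mod 42)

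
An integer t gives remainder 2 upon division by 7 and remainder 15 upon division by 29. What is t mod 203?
M = 7 × 29 = 203. M₁ = 29, y₁ ≡ 1 mod 7. M₂ = 7, y₂ ≡ 25 mod 29. t = 2×29×1 + 15×7×25 ≡ 44 mod 203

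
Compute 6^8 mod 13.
By repeated squaring (mod 13): 6^{1}≡6, 6^{2}≡10, 6^{4}≡9, 6^{8}≡3. So 6^{8} ≡ 3 (mod 13)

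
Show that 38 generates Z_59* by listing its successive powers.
38^1, 38^2, ..., 38^{58} mod 59: [38, 28, 2, 17, 56, 4, 34, 53, 8, 9, 47, 16, 18, 35, 32, 36, 11, 5, 13, 22, 10, 26, 44, 20, 52, 29, 40, 45, 58, 21, 31, 57, 42, 3, 55, 25, 6, 51, 50, 12, 43, 41, 24, 27, 23, 48, 54, 46, 37, 49, 33, 15, 39, 7, 30, 19, 14, 1]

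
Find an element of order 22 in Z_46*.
5 has order 22 mod 46 since 5^{22} ≡ 1 (mod 46) and no smaller power works.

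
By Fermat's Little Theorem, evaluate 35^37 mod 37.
By Fermat: 35^{36} ≡ 1 mod 37. So 35^{37} = 35^{36} · 35^{1} ≡ 35^{1} ≡ 35 mod 37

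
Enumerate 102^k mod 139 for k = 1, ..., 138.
102^1, 102^2, ..., 102^{138} mod 139: [102, 118, 82, 24, 85, 52, 22, 20, 94, 136, 111, 63, 32, 67, 23, 122, 73, 79, 135, 9, 84, 89, 43, 77, 70, 51, 59, 41, 12, 112, 26, 11, 10, 47, 68, 125, 101, 16, 103, 81, 61, 106, 109, 137, 74, 42, 114, 91, 108, 35, 95, 99, 90, 6, 56, 13, 75, 5, 93, 34, 132, 120, 8, 121, 110, 100, 53, 124, 138, 37, 21, 57, 115, 54, 87, 117, 119, 45, 3, 28, 76, 107, 72, 116, 17, 66, 60, 4, 130, 55, 50, 96, 62, 69, 88, 80, 98, 127, 27, 113, 128, 129, 92, 71, 14, 38, 123, 36, 58, 78, 33, 30, 2, 65, 97, 25, 48, 31, 104, 44, 40, 49, 133, 83, 126, 64, 134, 46, 105, 7, 19, 131, 18, 29, 39, 86, 15, 1]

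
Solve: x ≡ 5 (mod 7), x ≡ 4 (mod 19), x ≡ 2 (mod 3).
M = 7 × 19 × 3 = 399. M₁ = 57, y₁ ≡ 1 (mod 7). M₂ = 21, y₂ ≡ 10 (mod 19). M₃ = 133, y₃ ≡ 1 (mod 3). x = 5×57×1 + 4×21×10 + 2×133×1 ≡ 194 (mod 399)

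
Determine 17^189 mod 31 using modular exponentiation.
Using Fermat: 17^{30} ≡ 1 (mod 31). 189 ≡ 9 (mod 30). So 17^{189} ≡ 17^{9} ≡ 27 (mod 31)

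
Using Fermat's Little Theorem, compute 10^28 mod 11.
By Fermat: 10^{10} ≡ 1 (mod 11). 28 = 2×10 + 8. So 10^{28} ≡ 10^{8} ≡ 1 (mod 11)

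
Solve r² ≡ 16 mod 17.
The square roots of 16 mod 17 are 4 and 13. Verify: 4² = 16 ≡ 16 mod 17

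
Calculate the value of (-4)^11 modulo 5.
Using Fermat: (-4)^{4} ≡ 1 (mod 5). 11 ≡ 3 (mod 4). So (-4)^{11} ≡ (-4)^{3} ≡ 1 (mod 5)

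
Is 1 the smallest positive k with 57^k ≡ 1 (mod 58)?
Powers of 57 mod 58: 57^1≡57, 57^2≡1. 57^1≡57≢1, so ord ≠ 1. No, the actual order is 2.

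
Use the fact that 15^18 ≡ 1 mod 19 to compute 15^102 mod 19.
By Fermat: 15^{18} ≡ 1 mod 19. 102 = 5×18 + 12. So 15^{102} ≡ 15^{12} ≡ 7 mod 19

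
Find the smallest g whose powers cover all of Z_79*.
g = 3. For each prime q|78: 3^{39}≡78, 3^{26}≡23, 3^{6}≡18, none ≡ 1, so ord_79(3) = 78 and 3 is a primitive root.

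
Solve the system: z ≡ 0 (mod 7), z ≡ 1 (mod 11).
M = 7 × 11 = 77. M₁ = 11, y₁ ≡ 2 (mod 7). M₂ = 7, y₂ ≡ 8 (mod 11). z = 0×11×2 + 1×7×8 ≡ 56 (mod 77)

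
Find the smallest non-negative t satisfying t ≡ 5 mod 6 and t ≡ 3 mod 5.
M = 6 × 5 = 30. M₁ = 5, y₁ ≡ 5 mod 6. M₂ = 6, y₂ ≡ 1 mod 5. t = 5×5×5 + 3×6×1 ≡ 23 mod 30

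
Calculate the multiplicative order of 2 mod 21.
Powers of 2 mod 21: 2^1≡2, 2^2≡4, 2^3≡8, 2^4≡16, 2^5≡11, 2^6≡1. ord_21(2) = 6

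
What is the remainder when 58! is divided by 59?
By Wilson's theorem, (58)! ≡ -1 ≡ 58 mod 59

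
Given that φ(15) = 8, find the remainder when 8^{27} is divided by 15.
By Euler: 8^{8} ≡ 1 mod 15 since gcd(8, 15) = 1. 27 = 3×8 + 3. So 8^{27} ≡ 8^{3} ≡ 2 mod 15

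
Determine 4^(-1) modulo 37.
Since 37 is prime, by Fermat 4^(-1) ≡ 4^{35} ≡ 28 mod 37. Verify: 4 × 28 = 112 ≡ 1 mod 37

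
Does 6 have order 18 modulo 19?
6^{9} ≡ 1 mod 19 and 9 < 18, so ord_19(6) = 9 ≠ 18 and 6 is not a primitive root.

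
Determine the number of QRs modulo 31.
The squaring map on Z_31* is 2-to-1, so there are (30)/2 = 15 QRs.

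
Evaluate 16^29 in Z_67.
By repeated squaring mod 67: 16^{1}≡16, 16^{2}≡55, 16^{4}≡10, 16^{8}≡33, 16^{16}≡17. Then 16^{29} = 16^{16+8+4+1} ≡ 17 × 33 × 10 × 16 ≡ 47 mod 67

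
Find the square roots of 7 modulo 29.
The square roots of 7 mod 29 are 23 and 6. Verify: 23² = 529 ≡ 7 mod 29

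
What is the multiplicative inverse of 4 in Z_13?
Since 13 is prime, by Fermat 4^(-1) ≡ 4^{11} ≡ 10 (mod 13). Verify: 4 × 10 = 40 ≡ 1 (mod 13)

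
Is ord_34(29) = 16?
Powers of 29 mod 34: 29^1≡29, 29^2≡25, 29^3≡11, 29^4≡13, 29^5≡3, 29^6≡19, 29^7≡7, 29^8≡33, 29^9≡5, 29^10≡9, 29^11≡23, 29^12≡21, 29^13≡31, 29^14≡15, 29^15≡27, 29^16≡1. First k with 29^k≡1 is k=16. Yes, ord_34(29) = 16.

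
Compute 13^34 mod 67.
By repeated squaring mod 67: 13^{1}≡13, 13^{2}≡35, 13^{4}≡19, 13^{8}≡26, 13^{16}≡6, 13^{32}≡36. Then 13^{34} = 13^{32+2} ≡ 36 × 35 ≡ 54 mod 67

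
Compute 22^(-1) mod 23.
Since 23 is prime, by Fermat 22^(-1) ≡ 22^{21} ≡ 22 mod 23. Verify: 22 × 22 = 484 ≡ 1 mod 23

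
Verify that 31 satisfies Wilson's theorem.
(30)! mod 31 = 30. Since this equals -1 mod 31, Wilson confirms 31 is prime.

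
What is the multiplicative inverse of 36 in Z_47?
Since 47 is prime, by Fermat 36^(-1) ≡ 36^{45} ≡ 17 mod 47. Verify: 36 × 17 = 612 ≡ 1 mod 47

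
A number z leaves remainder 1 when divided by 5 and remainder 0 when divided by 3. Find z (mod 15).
M = 5 × 3 = 15. M₁ = 3, y₁ ≡ 2 (mod 5). M₂ = 5, y₂ ≡ 2 (mod 3). z = 1×3×2 + 0×5×2 ≡ 6 (mod 15)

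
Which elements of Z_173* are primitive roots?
There are φ(172) = 84 primitive roots mod 173: {2, 3, 5, 7, 8, 11, 12, 17, 18, 19, 20, 26, 27, 28, 30, 32, 39, 42, 44, 45, 46, 48, 50, 53, 58, 59, 61, 62, 63, 65, 66, 68, 69, 70, 71, 72, 74, 75, 76, 79, 82, 86, 87, 91, 94, 97, 98, 99, 101, 102, 103, 104, 105, 107, 108, 110, 111, 112, 114, 115, 120, 123, 125, 127, 128, 129, 131, 134, 141, 143, 145, 146, 147, 153, 154, 155, 156, 161, 162, 165, 166, 168, 170, 171}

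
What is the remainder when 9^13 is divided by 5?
Using Fermat: 9^{4} ≡ 1 mod 5. 13 ≡ 1 mod 4. So 9^{13} ≡ 9^{1} ≡ 4 mod 5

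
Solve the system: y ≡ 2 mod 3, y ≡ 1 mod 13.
M = 3 × 13 = 39. M₁ = 13, y₁ ≡ 1 mod 3. M₂ = 3, y₂ ≡ 9 mod 13. y = 2×13×1 + 1×3×9 ≡ 14 mod 39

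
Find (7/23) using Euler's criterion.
(7/23) = 7^{11} mod 23 = -1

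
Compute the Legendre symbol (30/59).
(30/59) = 30^{29} mod 59 = -1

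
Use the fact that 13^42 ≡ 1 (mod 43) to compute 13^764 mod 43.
By Fermat: 13^{42} ≡ 1 (mod 43). 764 ≡ 8 (mod 42). So 13^{764} ≡ 13^{8} ≡ 38 (mod 43)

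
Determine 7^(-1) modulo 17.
Since 17 is prime, by Fermat 7^(-1) ≡ 7^{15} ≡ 5 mod 17. Verify: 7 × 5 = 35 ≡ 1 mod 17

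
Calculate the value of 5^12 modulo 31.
By repeated squaring mod 31: 5^{1}≡5, 5^{2}≡25, 5^{4}≡5, 5^{8}≡25. Then 5^{12} = 5^{8+4} ≡ 25 × 5 ≡ 1 mod 31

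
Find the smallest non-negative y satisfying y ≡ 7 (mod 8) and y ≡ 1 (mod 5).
M = 8 × 5 = 40. M₁ = 5, y₁ ≡ 5 (mod 8). M₂ = 8, y₂ ≡ 2 (mod 5). y = 7×5×5 + 1×8×2 ≡ 31 (mod 40)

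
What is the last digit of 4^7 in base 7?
Using Fermat: 4^{6} ≡ 1 mod 7. 7 ≡ 1 mod 6. So 4^{7} ≡ 4^{1} ≡ 4 mod 7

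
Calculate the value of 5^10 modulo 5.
By repeated squaring (mod 5): 5^{1}≡0, 5^{2}≡0, 5^{4}≡0, 5^{8}≡0. Then 5^{10} = 5^{8+2} ≡ 0 × 0 ≡ 0 (mod 5)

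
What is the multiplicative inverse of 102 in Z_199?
Since 199 is prime, by Fermat 102^(-1) ≡ 102^{197} ≡ 80 mod 199. Verify: 102 × 80 = 8160 ≡ 1 mod 199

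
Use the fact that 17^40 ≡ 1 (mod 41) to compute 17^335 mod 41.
By Fermat: 17^{40} ≡ 1 (mod 41). 335 ≡ 15 (mod 40). So 17^{335} ≡ 17^{15} ≡ 3 (mod 41)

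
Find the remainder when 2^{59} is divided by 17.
By Fermat: 2^{16} ≡ 1 mod 17. 59 = 3×16 + 11. So 2^{59} ≡ 2^{11} ≡ 8 mod 17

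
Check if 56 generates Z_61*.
56^{15} ≡ 1 mod 61 and 15 < 60, so ord_61(56) = 15 ≠ 60 and 56 is not a primitive root.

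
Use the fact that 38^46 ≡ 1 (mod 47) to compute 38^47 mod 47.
By Fermat: 38^{46} ≡ 1 (mod 47). So 38^{47} = 38^{46} · 38^{1} ≡ 38^{1} ≡ 38 (mod 47)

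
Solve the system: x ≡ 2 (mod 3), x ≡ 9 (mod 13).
M = 3 × 13 = 39. M₁ = 13, y₁ ≡ 1 (mod 3). M₂ = 3, y₂ ≡ 9 (mod 13). x = 2×13×1 + 9×3×9 ≡ 35 (mod 39)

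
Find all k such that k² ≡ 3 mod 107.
The square roots of 3 mod 107 are 89 and 18. Verify: 89² = 7921 ≡ 3 mod 107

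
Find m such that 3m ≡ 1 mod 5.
Since 5 is prime, by Fermat 3^(-1) ≡ 3^{3} ≡ 2 mod 5. Verify: 3 × 2 = 6 ≡ 1 mod 5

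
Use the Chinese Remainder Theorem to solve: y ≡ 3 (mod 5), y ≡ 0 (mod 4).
M = 5 × 4 = 20. M₁ = 4, y₁ ≡ 4 (mod 5). M₂ = 5, y₂ ≡ 1 (mod 4). y = 3×4×4 + 0×5×1 ≡ 8 (mod 20)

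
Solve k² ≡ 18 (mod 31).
The square roots of 18 mod 31 are 7 and 24. Verify: 7² = 49 ≡ 18 (mod 31)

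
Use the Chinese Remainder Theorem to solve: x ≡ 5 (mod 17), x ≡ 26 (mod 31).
M = 17 × 31 = 527. M₁ = 31, y₁ ≡ 11 (mod 17). M₂ = 17, y₂ ≡ 11 (mod 31). x = 5×31×11 + 26×17×11 ≡ 243 (mod 527)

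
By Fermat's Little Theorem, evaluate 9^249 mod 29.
By Fermat: 9^{28} ≡ 1 mod 29. 249 ≡ 25 mod 28. So 9^{249} ≡ 9^{25} ≡ 22 mod 29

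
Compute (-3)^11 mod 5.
Using Fermat: (-3)^{4} ≡ 1 (mod 5). 11 ≡ 3 (mod 4). So (-3)^{11} ≡ (-3)^{3} ≡ 3 (mod 5)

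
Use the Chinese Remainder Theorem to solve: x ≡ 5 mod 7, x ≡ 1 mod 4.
M = 7 × 4 = 28. M₁ = 4, y₁ ≡ 2 mod 7. M₂ = 7, y₂ ≡ 3 mod 4. x = 5×4×2 + 1×7×3 ≡ 5 mod 28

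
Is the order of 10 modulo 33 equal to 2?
Powers of 10 mod 33: 10^1≡10, 10^2≡1. First k with 10^k≡1 is k=2. Yes, ord_33(10) = 2.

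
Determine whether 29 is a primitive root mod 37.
29^{12} ≡ 1 (mod 37) and 12 < 36, so ord_37(29) = 12 ≠ 36 and 29 is not a primitive root.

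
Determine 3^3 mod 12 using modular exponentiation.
3^{3} = 27 ≡ 3 (mod 12)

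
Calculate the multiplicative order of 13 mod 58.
Powers of 13 mod 58: 13^1≡13, 13^2≡53, 13^3≡51, 13^4≡25, 13^5≡35, 13^6≡49, 13^7≡57, 13^8≡45, 13^9≡5, 13^10≡7, 13^11≡33, 13^12≡23, 13^13≡9, 13^14≡1. ord_58(13) = 14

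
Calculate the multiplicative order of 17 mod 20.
Powers of 17 mod 20: 17^1≡17, 17^2≡9, 17^3≡13, 17^4≡1. Order = 4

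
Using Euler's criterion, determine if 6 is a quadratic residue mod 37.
By Euler's criterion: 6^{18} ≡ 36 (mod 37). Since this equals -1 (≡ 36), 6 is not a QR.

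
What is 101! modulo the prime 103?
(102)! = (101)! × (102) ≡ -1 (mod 103). So (101)! ≡ -1 × (102)^(-1) ≡ (-1)×(-1) = 1 (mod 103)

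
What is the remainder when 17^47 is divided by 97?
By repeated squaring (mod 97): 17^{1}≡17, 17^{2}≡95, 17^{4}≡4, 17^{8}≡16, 17^{16}≡62, 17^{32}≡61. Then 17^{47} = 17^{32+8+4+2+1} ≡ 61 × 16 × 4 × 95 × 17 ≡ 57 (mod 97)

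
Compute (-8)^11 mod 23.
By repeated squaring (mod 23): (-8)^{1}≡15, (-8)^{2}≡18, (-8)^{4}≡2, (-8)^{8}≡4. Then (-8)^{11} = (-8)^{8+2+1} ≡ 4 × 18 × 15 ≡ 22 (mod 23)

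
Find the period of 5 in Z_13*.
Powers of 5 mod 13: 5^1≡5, 5^2≡12, 5^3≡8, 5^4≡1. Order = 4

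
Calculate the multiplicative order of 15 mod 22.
Powers of 15 mod 22: 15^1≡15, 15^2≡5, 15^3≡9, 15^4≡3, 15^5≡1. So the order of 15 is 5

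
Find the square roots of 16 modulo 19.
The square roots of 16 mod 19 are 4 and 15. Verify: 4² = 16 ≡ 16 (mod 19)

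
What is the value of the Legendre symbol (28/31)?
(28/31) = 28^{15} mod 31 = 1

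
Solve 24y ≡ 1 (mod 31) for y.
Since 31 is prime, by Fermat 24^(-1) ≡ 24^{29} ≡ 22 (mod 31). Verify: 24 × 22 = 528 ≡ 1 (mod 31)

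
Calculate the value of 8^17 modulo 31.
By repeated squaring (mod 31): 8^{1}≡8, 8^{2}≡2, 8^{4}≡4, 8^{8}≡16, 8^{16}≡8. Then 8^{17} = 8^{16+1} ≡ 8 × 8 ≡ 2 (mod 31)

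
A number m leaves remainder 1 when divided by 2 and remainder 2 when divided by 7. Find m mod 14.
M = 2 × 7 = 14. M₁ = 7, y₁ ≡ 1 mod 2. M₂ = 2, y₂ ≡ 4 mod 7. m = 1×7×1 + 2×2×4 ≡ 9 mod 14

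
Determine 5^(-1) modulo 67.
Since 67 is prime, by Fermat 5^(-1) ≡ 5^{65} ≡ 27 (mod 67). Verify: 5 × 27 = 135 ≡ 1 (mod 67)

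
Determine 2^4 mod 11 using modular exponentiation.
2^{4} = 16 ≡ 5 (mod 11)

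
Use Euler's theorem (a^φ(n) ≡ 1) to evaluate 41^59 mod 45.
By Euler: 41^{24} ≡ 1 (mod 45) since gcd(41, 45) = 1. 59 = 2×24 + 11. So 41^{59} ≡ 41^{11} ≡ 11 (mod 45)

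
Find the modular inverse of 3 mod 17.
Since 17 is prime, by Fermat 3^(-1) ≡ 3^{15} ≡ 6 (mod 17). Verify: 3 × 6 = 18 ≡ 1 (mod 17)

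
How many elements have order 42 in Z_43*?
Number of primitive roots mod 43 = φ(p-1) = φ(42) = 12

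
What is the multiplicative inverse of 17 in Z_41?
Since 41 is prime, by Fermat 17^(-1) ≡ 17^{39} ≡ 29 mod 41. Verify: 17 × 29 = 493 ≡ 1 mod 41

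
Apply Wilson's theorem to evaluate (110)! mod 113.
(112)! = (110)! × (111) × (112) ≡ -1 mod 113. So (110)! ≡ -1 × [(112)(111)]^(-1) ≡ 56 mod 113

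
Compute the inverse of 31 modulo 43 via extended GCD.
Extended GCD: 31(-18) + 43(13) = 1. So 31^(-1) ≡ -18 ≡ 25 (mod 43). Verify: 31 × 25 = 775 ≡ 1 (mod 43)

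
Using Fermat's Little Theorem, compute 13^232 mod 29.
By Fermat: 13^{28} ≡ 1 (mod 29). 232 ≡ 8 (mod 28). So 13^{232} ≡ 13^{8} ≡ 16 (mod 29)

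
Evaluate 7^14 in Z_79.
By repeated squaring (mod 79): 7^{1}≡7, 7^{2}≡49, 7^{4}≡31, 7^{8}≡13. Then 7^{14} = 7^{8+4+2} ≡ 13 × 31 × 49 ≡ 76 (mod 79)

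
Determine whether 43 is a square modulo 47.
By Euler's criterion: 43^{23} ≡ 46 mod 47. Since this equals -1 (≡ 46), 43 is not a QR.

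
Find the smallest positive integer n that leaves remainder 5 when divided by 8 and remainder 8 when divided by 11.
M = 8 × 11 = 88. M₁ = 11, y₁ ≡ 3 mod 8. M₂ = 8, y₂ ≡ 7 mod 11. n = 5×11×3 + 8×8×7 ≡ 85 mod 88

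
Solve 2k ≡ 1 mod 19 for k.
Since 19 is prime, by Fermat 2^(-1) ≡ 2^{17} ≡ 10 mod 19. Verify: 2 × 10 = 20 ≡ 1 mod 19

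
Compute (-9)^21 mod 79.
By repeated squaring mod 79: (-9)^{1}≡70, (-9)^{2}≡2, (-9)^{4}≡4, (-9)^{8}≡16, (-9)^{16}≡19. Then (-9)^{21} = (-9)^{16+4+1} ≡ 19 × 4 × 70 ≡ 27 mod 79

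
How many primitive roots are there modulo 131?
Number of primitive roots mod 131 = φ(p-1) = φ(130) = 48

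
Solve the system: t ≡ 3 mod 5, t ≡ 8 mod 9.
M = 5 × 9 = 45. M₁ = 9, y₁ ≡ 4 mod 5. M₂ = 5, y₂ ≡ 2 mod 9. t = 3×9×4 + 8×5×2 ≡ 8 mod 45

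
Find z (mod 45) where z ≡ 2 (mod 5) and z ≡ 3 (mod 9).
M = 5 × 9 = 45. M₁ = 9, y₁ ≡ 4 (mod 5). M₂ = 5, y₂ ≡ 2 (mod 9). z = 2×9×4 + 3×5×2 ≡ 12 (mod 45)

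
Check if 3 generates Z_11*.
3^{5} ≡ 1 mod 11 and 5 < 10, so ord_11(3) = 5 ≠ 10 and 3 is not a primitive root.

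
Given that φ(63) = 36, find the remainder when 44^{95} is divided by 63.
By Euler: 44^{36} ≡ 1 (mod 63) since gcd(44, 63) = 1. 95 = 2×36 + 23. So 44^{95} ≡ 44^{23} ≡ 53 (mod 63)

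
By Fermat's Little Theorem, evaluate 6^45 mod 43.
By Fermat: 6^{42} ≡ 1 (mod 43). So 6^{45} = 6^{42} · 6^{3} ≡ 6^{3} ≡ 1 (mod 43)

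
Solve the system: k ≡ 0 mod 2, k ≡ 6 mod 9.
M = 2 × 9 = 18. M₁ = 9, y₁ ≡ 1 mod 2. M₂ = 2, y₂ ≡ 5 mod 9. k = 0×9×1 + 6×2×5 ≡ 6 mod 18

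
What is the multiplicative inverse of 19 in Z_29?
Since 29 is prime, by Fermat 19^(-1) ≡ 19^{27} ≡ 26 mod 29. Verify: 19 × 26 = 494 ≡ 1 mod 29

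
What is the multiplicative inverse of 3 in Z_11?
Since 11 is prime, by Fermat 3^(-1) ≡ 3^{9} ≡ 4 mod 11. Verify: 3 × 4 = 12 ≡ 1 mod 11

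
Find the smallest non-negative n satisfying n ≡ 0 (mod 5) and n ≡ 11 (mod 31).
M = 5 × 31 = 155. M₁ = 31, y₁ ≡ 1 (mod 5). M₂ = 5, y₂ ≡ 25 (mod 31). n = 0×31×1 + 11×5×25 ≡ 135 (mod 155)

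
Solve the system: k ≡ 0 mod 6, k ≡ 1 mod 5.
M = 6 × 5 = 30. M₁ = 5, y₁ ≡ 5 mod 6. M₂ = 6, y₂ ≡ 1 mod 5. k = 0×5×5 + 1×6×1 ≡ 6 mod 30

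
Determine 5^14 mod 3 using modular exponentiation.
Using Fermat: 5^{2} ≡ 1 (mod 3). 14 ≡ 0 (mod 2). So 5^{14} ≡ 5^{0} ≡ 1 (mod 3)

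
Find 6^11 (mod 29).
By repeated squaring (mod 29): 6^{1}≡6, 6^{2}≡7, 6^{4}≡20, 6^{8}≡23. Then 6^{11} = 6^{8+2+1} ≡ 23 × 7 × 6 ≡ 9 (mod 29)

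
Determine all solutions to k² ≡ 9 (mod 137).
The square roots of 9 mod 137 are 134 and 3. Verify: 134² = 17956 ≡ 9 (mod 137)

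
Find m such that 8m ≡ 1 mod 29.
Since 29 is prime, by Fermat 8^(-1) ≡ 8^{27} ≡ 11 mod 29. Verify: 8 × 11 = 88 ≡ 1 mod 29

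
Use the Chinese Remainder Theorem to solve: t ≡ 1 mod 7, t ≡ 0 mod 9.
M = 7 × 9 = 63. M₁ = 9, y₁ ≡ 4 mod 7. M₂ = 7, y₂ ≡ 4 mod 9. t = 1×9×4 + 0×7×4 ≡ 36 mod 63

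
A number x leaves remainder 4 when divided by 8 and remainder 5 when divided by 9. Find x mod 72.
M = 8 × 9 = 72. M₁ = 9, y₁ ≡ 1 mod 8. M₂ = 8, y₂ ≡ 8 mod 9. x = 4×9×1 + 5×8×8 ≡ 68 mod 72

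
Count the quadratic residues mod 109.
Exactly half the non-zero residues mod a prime are QRs: (109-1)/2 = 54.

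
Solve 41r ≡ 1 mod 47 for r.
Since 47 is prime, by Fermat 41^(-1) ≡ 41^{45} ≡ 39 mod 47. Verify: 41 × 39 = 1599 ≡ 1 mod 47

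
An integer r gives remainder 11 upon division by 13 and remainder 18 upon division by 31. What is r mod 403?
M = 13 × 31 = 403. M₁ = 31, y₁ ≡ 8 mod 13. M₂ = 13, y₂ ≡ 12 mod 31. r = 11×31×8 + 18×13×12 ≡ 297 mod 403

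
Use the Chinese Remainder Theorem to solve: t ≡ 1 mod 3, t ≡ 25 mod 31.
M = 3 × 31 = 93. M₁ = 31, y₁ ≡ 1 mod 3. M₂ = 3, y₂ ≡ 21 mod 31. t = 1×31×1 + 25×3×21 ≡ 25 mod 93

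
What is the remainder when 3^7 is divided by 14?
By repeated squaring (mod 14): 3^{1}≡3, 3^{2}≡9, 3^{4}≡11. Then 3^{7} = 3^{4+2+1} ≡ 11 × 9 × 3 ≡ 3 (mod 14)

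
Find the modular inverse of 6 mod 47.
Since 47 is prime, by Fermat 6^(-1) ≡ 6^{45} ≡ 8 mod 47. Verify: 6 × 8 = 48 ≡ 1 mod 47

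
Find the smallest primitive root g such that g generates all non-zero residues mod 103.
g = 5. For each prime q|102: 5^{51}≡102, 5^{34}≡56, 5^{6}≡72, none ≡ 1, so ord_103(5) = 102 and 5 is a primitive root.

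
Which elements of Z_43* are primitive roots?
There are φ(42) = 12 primitive roots mod 43: {3, 5, 12, 18, 19, 20, 26, 28, 29, 30, 33, 34}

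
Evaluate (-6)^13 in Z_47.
By repeated squaring mod 47: (-6)^{1}≡41, (-6)^{2}≡36, (-6)^{4}≡27, (-6)^{8}≡24. Then (-6)^{13} = (-6)^{8+4+1} ≡ 24 × 27 × 41 ≡ 13 mod 47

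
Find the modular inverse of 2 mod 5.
Since 5 is prime, by Fermat 2^(-1) ≡ 2^{3} ≡ 3 mod 5. Verify: 2 × 3 = 6 ≡ 1 mod 5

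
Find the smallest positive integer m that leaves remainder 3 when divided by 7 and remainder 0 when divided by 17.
M = 7 × 17 = 119. M₁ = 17, y₁ ≡ 5 mod 7. M₂ = 7, y₂ ≡ 5 mod 17. m = 3×17×5 + 0×7×5 ≡ 17 mod 119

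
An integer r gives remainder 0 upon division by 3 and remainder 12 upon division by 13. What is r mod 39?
M = 3 × 13 = 39. M₁ = 13, y₁ ≡ 1 mod 3. M₂ = 3, y₂ ≡ 9 mod 13. r = 0×13×1 + 12×3×9 ≡ 12 mod 39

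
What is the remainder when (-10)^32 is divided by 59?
By repeated squaring (mod 59): (-10)^{1}≡49, (-10)^{2}≡41, (-10)^{4}≡29, (-10)^{8}≡15, (-10)^{16}≡48, (-10)^{32}≡3. So (-10)^{32} ≡ 3 (mod 59)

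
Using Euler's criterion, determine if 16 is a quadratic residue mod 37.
By Euler's criterion: 16^{18} ≡ 1 mod 37. Since this equals 1, 16 is a QR.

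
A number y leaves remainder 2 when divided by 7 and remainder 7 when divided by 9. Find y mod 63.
M = 7 × 9 = 63. M₁ = 9, y₁ ≡ 4 mod 7. M₂ = 7, y₂ ≡ 4 mod 9. y = 2×9×4 + 7×7×4 ≡ 16 mod 63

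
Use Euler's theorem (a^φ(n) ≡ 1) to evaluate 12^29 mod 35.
By Euler: 12^{24} ≡ 1 (mod 35) since gcd(12, 35) = 1. 29 = 1×24 + 5. So 12^{29} ≡ 12^{5} ≡ 17 (mod 35)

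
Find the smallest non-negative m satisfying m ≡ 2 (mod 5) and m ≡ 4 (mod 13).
M = 5 × 13 = 65. M₁ = 13, y₁ ≡ 2 (mod 5). M₂ = 5, y₂ ≡ 8 (mod 13). m = 2×13×2 + 4×5×8 ≡ 17 (mod 65)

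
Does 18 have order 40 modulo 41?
18^{5} ≡ 1 mod 41 and 5 < 40, so ord_41(18) = 5 ≠ 40 and 18 is not a primitive root.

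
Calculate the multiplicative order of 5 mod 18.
Powers of 5 mod 18: 5^1≡5, 5^2≡7, 5^3≡17, 5^4≡13, 5^5≡11, 5^6≡1. Order = 6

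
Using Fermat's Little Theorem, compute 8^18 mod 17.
By Fermat: 8^{16} ≡ 1 mod 17. So 8^{18} = 8^{16} · 8^{2} ≡ 8^{2} ≡ 13 mod 17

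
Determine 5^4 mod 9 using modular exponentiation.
5^{4} = 625 ≡ 4 (mod 9)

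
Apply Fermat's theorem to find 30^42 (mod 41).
By Fermat: 30^{40} ≡ 1 (mod 41). So 30^{42} = 30^{40} · 30^{2} ≡ 30^{2} ≡ 39 (mod 41)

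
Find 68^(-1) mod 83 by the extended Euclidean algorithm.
Extended GCD: 68(11) + 83(-9) = 1. So 68^(-1) ≡ 11 mod 83. Verify: 68 × 11 = 748 ≡ 1 mod 83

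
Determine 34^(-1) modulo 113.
Since 113 is prime, by Fermat 34^(-1) ≡ 34^{111} ≡ 10 (mod 113). Verify: 34 × 10 = 340 ≡ 1 (mod 113)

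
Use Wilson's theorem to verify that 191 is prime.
(190)! mod 191 = 190. Since this equals -1 mod 191, Wilson confirms 191 is prime.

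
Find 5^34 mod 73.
By repeated squaring mod 73: 5^{1}≡5, 5^{2}≡25, 5^{4}≡41, 5^{8}≡2, 5^{16}≡4, 5^{32}≡16. Then 5^{34} = 5^{32+2} ≡ 16 × 25 ≡ 35 mod 73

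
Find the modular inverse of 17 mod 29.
Since 29 is prime, by Fermat 17^(-1) ≡ 17^{27} ≡ 12 mod 29. Verify: 17 × 12 = 204 ≡ 1 mod 29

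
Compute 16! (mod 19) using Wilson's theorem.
(18)! = (16)! × (17) × (18) ≡ -1 (mod 19). So (16)! ≡ -1 × [(18)(17)]^(-1) ≡ 9 (mod 19)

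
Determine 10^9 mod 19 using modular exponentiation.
By repeated squaring mod 19: 10^{1}≡10, 10^{2}≡5, 10^{4}≡6, 10^{8}≡17. Then 10^{9} = 10^{8+1} ≡ 17 × 10 ≡ 18 mod 19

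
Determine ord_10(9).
Powers of 9 mod 10: 9^1≡9, 9^2≡1. ord_10(9) = 2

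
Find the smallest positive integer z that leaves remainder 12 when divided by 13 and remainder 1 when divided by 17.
M = 13 × 17 = 221. M₁ = 17, y₁ ≡ 10 mod 13. M₂ = 13, y₂ ≡ 4 mod 17. z = 12×17×10 + 1×13×4 ≡ 103 mod 221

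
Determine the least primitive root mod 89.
g = 3. Powers: [3, 9, 27, 81, 65, 17, ...] generates all 88 non-zero residues.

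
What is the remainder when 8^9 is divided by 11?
By repeated squaring (mod 11): 8^{1}≡8, 8^{2}≡9, 8^{4}≡4, 8^{8}≡5. Then 8^{9} = 8^{8+1} ≡ 5 × 8 ≡ 7 (mod 11)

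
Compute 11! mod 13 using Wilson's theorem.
(12)! = (11)! × (12) ≡ -1 mod 13. So (11)! ≡ -1 × (12)^(-1) ≡ (-1)×(-1) = 1 mod 13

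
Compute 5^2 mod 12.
5^{2} = 25 ≡ 1 (mod 12)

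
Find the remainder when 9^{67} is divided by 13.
By Fermat: 9^{12} ≡ 1 mod 13. 67 = 5×12 + 7. So 9^{67} ≡ 9^{7} ≡ 9 mod 13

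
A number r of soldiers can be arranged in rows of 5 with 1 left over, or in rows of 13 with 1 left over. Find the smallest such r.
M = 5 × 13 = 65. M₁ = 13, y₁ ≡ 2 mod 5. M₂ = 5, y₂ ≡ 8 mod 13. r = 1×13×2 + 1×5×8 ≡ 1 mod 65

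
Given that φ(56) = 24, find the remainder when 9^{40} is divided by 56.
By Euler: 9^{24} ≡ 1 (mod 56) since gcd(9, 56) = 1. 40 = 1×24 + 16. So 9^{40} ≡ 9^{16} ≡ 9 (mod 56)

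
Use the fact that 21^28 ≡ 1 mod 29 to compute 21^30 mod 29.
By Fermat: 21^{28} ≡ 1 mod 29. So 21^{30} = 21^{28} · 21^{2} ≡ 21^{2} ≡ 6 mod 29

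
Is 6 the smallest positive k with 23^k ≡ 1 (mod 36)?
Powers of 23 mod 36: 23^1≡23, 23^2≡25, 23^3≡35, 23^4≡13, 23^5≡11, 23^6≡1. First k with 23^k≡1 is k=6. Yes, ord_36(23) = 6.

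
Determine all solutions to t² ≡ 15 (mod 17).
The square roots of 15 mod 17 are 7 and 10. Verify: 7² = 49 ≡ 15 (mod 17)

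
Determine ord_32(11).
Powers of 11 mod 32: 11^1≡11, 11^2≡25, 11^3≡19, 11^4≡17, 11^5≡27, 11^6≡9, 11^7≡3, 11^8≡1. ord_32(11) = 8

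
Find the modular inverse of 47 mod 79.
Since 79 is prime, by Fermat 47^(-1) ≡ 47^{77} ≡ 37 (mod 79). Verify: 47 × 37 = 1739 ≡ 1 (mod 79)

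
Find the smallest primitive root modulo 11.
g = 2. For each prime q|10: 2^{5}≡10, 2^{2}≡4, none ≡ 1, so ord_11(2) = 10 and 2 is a primitive root.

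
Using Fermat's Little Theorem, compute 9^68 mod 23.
By Fermat: 9^{22} ≡ 1 mod 23. 68 = 3×22 + 2. So 9^{68} ≡ 9^{2} ≡ 12 mod 23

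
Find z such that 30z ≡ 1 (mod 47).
Since 47 is prime, by Fermat 30^(-1) ≡ 30^{45} ≡ 11 (mod 47). Verify: 30 × 11 = 330 ≡ 1 (mod 47)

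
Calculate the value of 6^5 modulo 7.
By repeated squaring (mod 7): 6^{1}≡6, 6^{2}≡1, 6^{4}≡1. Then 6^{5} = 6^{4+1} ≡ 1 × 6 ≡ 6 (mod 7)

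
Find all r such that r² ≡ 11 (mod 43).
The square roots of 11 mod 43 are 21 and 22. Verify: 21² = 441 ≡ 11 (mod 43)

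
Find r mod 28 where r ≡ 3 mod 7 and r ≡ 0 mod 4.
M = 7 × 4 = 28. M₁ = 4, y₁ ≡ 2 mod 7. M₂ = 7, y₂ ≡ 3 mod 4. r = 3×4×2 + 0×7×3 ≡ 24 mod 28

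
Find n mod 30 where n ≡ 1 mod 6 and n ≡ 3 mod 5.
M = 6 × 5 = 30. M₁ = 5, y₁ ≡ 5 mod 6. M₂ = 6, y₂ ≡ 1 mod 5. n = 1×5×5 + 3×6×1 ≡ 13 mod 30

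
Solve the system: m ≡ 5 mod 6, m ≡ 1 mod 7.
M = 6 × 7 = 42. M₁ = 7, y₁ ≡ 1 mod 6. M₂ = 6, y₂ ≡ 6 mod 7. m = 5×7×1 + 1×6×6 ≡ 29 mod 42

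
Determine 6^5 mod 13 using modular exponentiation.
By repeated squaring (mod 13): 6^{1}≡6, 6^{2}≡10, 6^{4}≡9. Then 6^{5} = 6^{4+1} ≡ 9 × 6 ≡ 2 (mod 13)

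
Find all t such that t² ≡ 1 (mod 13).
The square roots of 1 mod 13 are 1 and 12. Verify: 1² = 1 ≡ 1 (mod 13)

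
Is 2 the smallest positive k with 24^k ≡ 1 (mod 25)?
Powers of 24 mod 25: 24^1≡24, 24^2≡1. First k with 24^k≡1 is k=2. Yes, ord_25(24) = 2.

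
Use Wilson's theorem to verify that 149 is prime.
(148)! mod 149 = 148. Since this equals -1 (mod 149), Wilson confirms 149 is prime.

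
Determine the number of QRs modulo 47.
For prime 47, there are (p-1)/2 = (47-1)/2 = 23 quadratic residues (excluding 0).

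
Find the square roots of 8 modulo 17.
The square roots of 8 mod 17 are 12 and 5. Verify: 12² = 144 ≡ 8 mod 17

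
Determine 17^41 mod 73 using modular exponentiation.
By repeated squaring mod 73: 17^{1}≡17, 17^{2}≡70, 17^{4}≡9, 17^{8}≡8, 17^{16}≡64, 17^{32}≡8. Then 17^{41} = 17^{32+8+1} ≡ 8 × 8 × 17 ≡ 66 mod 73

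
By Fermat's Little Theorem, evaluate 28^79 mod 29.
By Fermat: 28^{28} ≡ 1 (mod 29). 79 = 2×28 + 23. So 28^{79} ≡ 28^{23} ≡ 28 (mod 29)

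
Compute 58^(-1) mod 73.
Since 73 is prime, by Fermat 58^(-1) ≡ 58^{71} ≡ 34 mod 73. Verify: 58 × 34 = 1972 ≡ 1 mod 73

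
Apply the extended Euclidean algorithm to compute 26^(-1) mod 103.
Extended GCD: 26(4) + 103(-1) = 1. So 26^(-1) ≡ 4 (mod 103). Verify: 26 × 4 = 104 ≡ 1 (mod 103)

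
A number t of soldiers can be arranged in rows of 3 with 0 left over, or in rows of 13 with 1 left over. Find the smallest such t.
M = 3 × 13 = 39. M₁ = 13, y₁ ≡ 1 (mod 3). M₂ = 3, y₂ ≡ 9 (mod 13). t = 0×13×1 + 1×3×9 ≡ 27 (mod 39)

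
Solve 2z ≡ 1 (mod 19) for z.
Since 19 is prime, by Fermat 2^(-1) ≡ 2^{17} ≡ 10 (mod 19). Verify: 2 × 10 = 20 ≡ 1 (mod 19)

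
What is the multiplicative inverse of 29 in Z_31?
Since 31 is prime, by Fermat 29^(-1) ≡ 29^{29} ≡ 15 mod 31. Verify: 29 × 15 = 435 ≡ 1 mod 31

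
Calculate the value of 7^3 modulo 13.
7^{3} = 343 ≡ 5 (mod 13)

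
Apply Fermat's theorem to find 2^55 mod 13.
By Fermat: 2^{12} ≡ 1 mod 13. 55 = 4×12 + 7. So 2^{55} ≡ 2^{7} ≡ 11 mod 13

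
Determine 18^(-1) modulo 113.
Since 113 is prime, by Fermat 18^(-1) ≡ 18^{111} ≡ 44 mod 113. Verify: 18 × 44 = 792 ≡ 1 mod 113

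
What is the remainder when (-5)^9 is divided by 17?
By repeated squaring mod 17: (-5)^{1}≡12, (-5)^{2}≡8, (-5)^{4}≡13, (-5)^{8}≡16. Then (-5)^{9} = (-5)^{8+1} ≡ 16 × 12 ≡ 5 mod 17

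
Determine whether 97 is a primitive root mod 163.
97^{81} ≡ 1 mod 163 and 81 < 162, so ord_163(97) = 81 ≠ 162 and 97 is not a primitive root.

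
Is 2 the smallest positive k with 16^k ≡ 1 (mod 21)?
Powers of 16 mod 21: 16^1≡16, 16^2≡4, 16^3≡1. 16^2≡4≢1, so ord ≠ 2. No, the actual order is 3.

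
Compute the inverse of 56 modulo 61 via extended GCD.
Extended GCD: 56(12) + 61(-11) = 1. So 56^(-1) ≡ 12 (mod 61). Verify: 56 × 12 = 672 ≡ 1 (mod 61)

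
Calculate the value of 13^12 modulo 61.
By repeated squaring mod 61: 13^{1}≡13, 13^{2}≡47, 13^{4}≡13, 13^{8}≡47. Then 13^{12} = 13^{8+4} ≡ 47 × 13 ≡ 1 mod 61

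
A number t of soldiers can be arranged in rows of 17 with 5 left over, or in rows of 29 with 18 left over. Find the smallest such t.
M = 17 × 29 = 493. M₁ = 29, y₁ ≡ 10 mod 17. M₂ = 17, y₂ ≡ 12 mod 29. t = 5×29×10 + 18×17×12 ≡ 192 mod 493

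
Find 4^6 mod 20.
By repeated squaring mod 20: 4^{1}≡4, 4^{2}≡16, 4^{4}≡16. Then 4^{6} = 4^{4+2} ≡ 16 × 16 ≡ 16 mod 20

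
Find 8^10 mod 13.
By repeated squaring mod 13: 8^{1}≡8, 8^{2}≡12, 8^{4}≡1, 8^{8}≡1. Then 8^{10} = 8^{8+2} ≡ 1 × 12 ≡ 12 mod 13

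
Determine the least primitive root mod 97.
g = 5. For each prime q|96: 5^{48}≡96, 5^{32}≡35, none ≡ 1, so ord_97(5) = 96 and 5 is a primitive root.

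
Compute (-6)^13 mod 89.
By repeated squaring (mod 89): (-6)^{1}≡83, (-6)^{2}≡36, (-6)^{4}≡50, (-6)^{8}≡8. Then (-6)^{13} = (-6)^{8+4+1} ≡ 8 × 50 × 83 ≡ 3 (mod 89)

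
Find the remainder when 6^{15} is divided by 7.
By Fermat: 6^{6} ≡ 1 (mod 7). 15 = 2×6 + 3. So 6^{15} ≡ 6^{3} ≡ 6 (mod 7)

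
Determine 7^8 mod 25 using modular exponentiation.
By repeated squaring mod 25: 7^{1}≡7, 7^{2}≡24, 7^{4}≡1, 7^{8}≡1. So 7^{8} ≡ 1 mod 25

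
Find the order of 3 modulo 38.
Powers of 3 mod 38: 3^1≡3, 3^2≡9, 3^3≡27, 3^4≡5, 3^5≡15, 3^6≡7, 3^7≡21, 3^8≡25, 3^9≡37, 3^10≡35, 3^11≡29, 3^12≡11, 3^13≡33, 3^14≡23, 3^15≡31, 3^16≡17, 3^17≡13, 3^18≡1. So the order of 3 is 18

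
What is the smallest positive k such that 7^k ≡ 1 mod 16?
Powers of 7 mod 16: 7^1≡7, 7^2≡1. Order = 2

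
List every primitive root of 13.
There are φ(12) = 4 primitive roots mod 13: {2, 6, 7, 11}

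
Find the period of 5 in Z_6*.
Powers of 5 mod 6: 5^1≡5, 5^2≡1. ord_6(5) = 2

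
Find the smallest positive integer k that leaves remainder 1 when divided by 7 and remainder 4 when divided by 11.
M = 7 × 11 = 77. M₁ = 11, y₁ ≡ 2 mod 7. M₂ = 7, y₂ ≡ 8 mod 11. k = 1×11×2 + 4×7×8 ≡ 15 mod 77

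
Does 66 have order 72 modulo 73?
66^{24} ≡ 1 (mod 73) and 24 < 72, so ord_73(66) = 24 ≠ 72 and 66 is not a primitive root.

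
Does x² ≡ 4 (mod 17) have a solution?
By Euler's criterion: 4^{8} ≡ 1 (mod 17). Since this equals 1, 4 is a QR.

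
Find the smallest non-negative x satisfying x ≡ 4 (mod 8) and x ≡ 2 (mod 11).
M = 8 × 11 = 88. M₁ = 11, y₁ ≡ 3 (mod 8). M₂ = 8, y₂ ≡ 7 (mod 11). x = 4×11×3 + 2×8×7 ≡ 68 (mod 88)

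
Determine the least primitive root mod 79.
g = 3. Powers: [3, 9, 27, 2, 6, 18, 54, 4, ...] generates all 78 non-zero residues.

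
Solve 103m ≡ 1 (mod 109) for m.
Since 109 is prime, by Fermat 103^(-1) ≡ 103^{107} ≡ 18 (mod 109). Verify: 103 × 18 = 1854 ≡ 1 (mod 109)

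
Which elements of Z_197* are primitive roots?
There are φ(196) = 84 primitive roots mod 197: {2, 3, 5, 8, 11, 12, 13, 17, 18, 21, 27, 30, 31, 32, 35, 38, 44, 45, 46, 48, 50, 52, 56, 57, 58, 66, 67, 71, 72, 73, 74, 75, 78, 79, 80, 82, 86, 89, 91, 94, 95, 98, 99, 102, 103, 106, 108, 111, 115, 117, 118, 119, 122, 123, 124, 125, 126, 130, 131, 139, 140, 141, 145, 147, 149, 151, 152, 153, 159, 162, 165, 166, 167, 170, 176, 179, 180, 184, 185, 186, 189, 192, 194, 195}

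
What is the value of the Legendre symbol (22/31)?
(22/31) = 22^{15} mod 31 = -1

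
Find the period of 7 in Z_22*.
Powers of 7 mod 22: 7^1≡7, 7^2≡5, 7^3≡13, 7^4≡3, 7^5≡21, 7^6≡15, 7^7≡17, 7^8≡9, 7^9≡19, 7^10≡1. So the order of 7 is 10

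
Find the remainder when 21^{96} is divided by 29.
By Fermat: 21^{28} ≡ 1 mod 29. 96 = 3×28 + 12. So 21^{96} ≡ 21^{12} ≡ 24 mod 29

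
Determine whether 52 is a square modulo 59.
By Euler's criterion: 52^{29} ≡ 58 mod 59. Since this equals -1 (≡ 58), 52 is not a QR.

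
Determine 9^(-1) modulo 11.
Since 11 is prime, by Fermat 9^(-1) ≡ 9^{9} ≡ 5 (mod 11). Verify: 9 × 5 = 45 ≡ 1 (mod 11)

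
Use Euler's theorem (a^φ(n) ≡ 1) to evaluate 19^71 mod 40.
By Euler: 19^{16} ≡ 1 mod 40 since gcd(19, 40) = 1. 71 = 4×16 + 7. So 19^{71} ≡ 19^{7} ≡ 19 mod 40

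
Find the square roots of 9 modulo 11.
The square roots of 9 mod 11 are 3 and 8. Verify: 3² = 9 ≡ 9 mod 11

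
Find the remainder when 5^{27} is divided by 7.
By Fermat: 5^{6} ≡ 1 mod 7. 27 = 4×6 + 3. So 5^{27} ≡ 5^{3} ≡ 6 mod 7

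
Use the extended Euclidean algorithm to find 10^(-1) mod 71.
Extended GCD: 10(-7) + 71(1) = 1. So 10^(-1) ≡ -7 ≡ 64 mod 71. Verify: 10 × 64 = 640 ≡ 1 mod 71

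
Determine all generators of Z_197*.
There are φ(196) = 84 primitive roots mod 197: {2, 3, 5, 8, 11, 12, 13, 17, 18, 21, 27, 30, 31, 32, 35, 38, 44, 45, 46, 48, 50, 52, 56, 57, 58, 66, 67, 71, 72, 73, 74, 75, 78, 79, 80, 82, 86, 89, 91, 94, 95, 98, 99, 102, 103, 106, 108, 111, 115, 117, 118, 119, 122, 123, 124, 125, 126, 130, 131, 139, 140, 141, 145, 147, 149, 151, 152, 153, 159, 162, 165, 166, 167, 170, 176, 179, 180, 184, 185, 186, 189, 192, 194, 195}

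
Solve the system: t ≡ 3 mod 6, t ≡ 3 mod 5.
M = 6 × 5 = 30. M₁ = 5, y₁ ≡ 5 mod 6. M₂ = 6, y₂ ≡ 1 mod 5. t = 3×5×5 + 3×6×1 ≡ 3 mod 30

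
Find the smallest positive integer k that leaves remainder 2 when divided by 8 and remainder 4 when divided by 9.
M = 8 × 9 = 72. M₁ = 9, y₁ ≡ 1 mod 8. M₂ = 8, y₂ ≡ 8 mod 9. k = 2×9×1 + 4×8×8 ≡ 58 mod 72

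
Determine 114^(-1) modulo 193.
Since 193 is prime, by Fermat 114^(-1) ≡ 114^{191} ≡ 171 (mod 193). Verify: 114 × 171 = 19494 ≡ 1 (mod 193)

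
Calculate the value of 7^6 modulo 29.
By repeated squaring (mod 29): 7^{1}≡7, 7^{2}≡20, 7^{4}≡23. Then 7^{6} = 7^{4+2} ≡ 23 × 20 ≡ 25 (mod 29)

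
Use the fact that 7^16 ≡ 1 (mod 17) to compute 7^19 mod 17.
By Fermat: 7^{16} ≡ 1 (mod 17). So 7^{19} = 7^{16} · 7^{3} ≡ 7^{3} ≡ 3 (mod 17)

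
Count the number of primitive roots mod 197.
A prime p has φ(p-1) primitive roots; here φ(196) = 84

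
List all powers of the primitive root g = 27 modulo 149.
27^1, 27^2, ..., 27^{148} mod 149: [27, 133, 15, 107, 58, 76, 115, 125, 97, 86, 87, 114, 98, 113, 71, 129, 56, 22, 147, 95, 32, 119, 84, 33, 146, 68, 48, 104, 126, 124, 70, 102, 72, 7, 40, 37, 105, 4, 108, 85, 60, 130, 83, 6, 13, 53, 90, 46, 50, 9, 94, 5, 135, 69, 75, 88, 141, 82, 128, 29, 38, 132, 137, 123, 43, 118, 57, 49, 131, 110, 139, 28, 11, 148, 122, 16, 134, 42, 91, 73, 34, 24, 52, 63, 62, 35, 51, 36, 78, 20, 93, 127, 2, 54, 117, 30, 65, 116, 3, 81, 101, 45, 23, 25, 79, 47, 77, 142, 109, 112, 44, 145, 41, 64, 89, 19, 66, 143, 136, 96, 59, 103, 99, 140, 55, 144, 14, 80, 74, 61, 8, 67, 21, 120, 111, 17, 12, 26, 106, 31, 92, 100, 18, 39, 10, 121, 138, 1]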